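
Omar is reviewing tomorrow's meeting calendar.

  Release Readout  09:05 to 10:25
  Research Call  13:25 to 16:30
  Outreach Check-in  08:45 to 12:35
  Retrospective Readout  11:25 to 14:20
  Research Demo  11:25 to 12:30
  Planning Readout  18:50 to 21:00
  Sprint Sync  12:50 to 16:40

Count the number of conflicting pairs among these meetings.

7

Sorted by start: Outreach Check-in, Release Readout, Research Demo, Retrospective Readout, Sprint Sync, Research Call, Planning Readout.
Release Readout starts before Outreach Check-in ends → Outreach Check-in and Release Readout overlap.
Research Demo starts before Outreach Check-in ends → Outreach Check-in and Research Demo overlap.
Retrospective Readout starts before Outreach Check-in ends → Outreach Check-in and Retrospective Readout overlap.
Sprint Sync starts after Outreach Check-in ends — done with Outreach Check-in.
Research Demo starts after Release Readout ends — done with Release Readout.
Retrospective Readout starts before Research Demo ends → Research Demo and Retrospective Readout overlap.
Sprint Sync starts after Research Demo ends — done with Research Demo.
Sprint Sync starts before Retrospective Readout ends → Retrospective Readout and Sprint Sync overlap.
Research Call starts before Retrospective Readout ends → Retrospective Readout and Research Call overlap.
Planning Readout starts after Retrospective Readout ends.
Research Call starts before Sprint Sync ends → Sprint Sync and Research Call overlap.
Planning Readout starts after Sprint Sync ends.
Planning Readout starts after Research Call ends.
Overlapping pairs: Outreach Check-in & Release Readout, Outreach Check-in & Research Demo, Outreach Check-in & Retrospective Readout, Research Call & Retrospective Readout, Research Call & Sprint Sync, Research Demo & Retrospective Readout, Retrospective Readout & Sprint Sync — 7 in total.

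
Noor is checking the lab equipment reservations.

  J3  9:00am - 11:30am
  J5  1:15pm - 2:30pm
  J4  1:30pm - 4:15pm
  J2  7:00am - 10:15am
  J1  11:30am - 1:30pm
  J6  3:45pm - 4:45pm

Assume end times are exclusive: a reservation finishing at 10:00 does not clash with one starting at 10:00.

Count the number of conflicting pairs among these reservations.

4

Check each pair: they overlap iff neither finishes before the other starts.
Sorted by start: J2, J3, J1, J5, J4, J6.
J3 starts before J2 ends → J2 and J3 overlap.
J1 starts after J2 ends, so J2 has no further overlaps.
J1 starts exactly when J3 ends (back-to-back, no overlap), so J3 has no further overlaps.
J5 starts before J1 ends → J1 and J5 overlap.
J4 starts exactly when J1 ends (back-to-back, no overlap), so J1 has no further overlaps.
J4 starts before J5 ends → J5 and J4 overlap.
J6 starts after J5 ends.
J6 starts before J4 ends → J4 and J6 overlap.
Overlapping pairs: J1 & J5, J2 & J3, J4 & J5, J4 & J6 — 4 in total.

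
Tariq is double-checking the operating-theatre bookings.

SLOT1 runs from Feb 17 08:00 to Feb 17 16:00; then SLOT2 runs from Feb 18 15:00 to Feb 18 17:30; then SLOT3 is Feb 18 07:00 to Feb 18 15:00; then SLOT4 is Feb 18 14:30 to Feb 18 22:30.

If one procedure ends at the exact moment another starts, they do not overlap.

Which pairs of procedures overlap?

Sorted by start: SLOT1, SLOT3, SLOT4, SLOT2.
SLOT3 starts after SLOT1 ends, so nothing later overlaps SLOT1 either.
SLOT4 starts before SLOT3 ends → SLOT3 and SLOT4 overlap.
SLOT2 starts exactly when SLOT3 ends (back-to-back, no overlap).
SLOT2 starts before SLOT4 ends → SLOT4 and SLOT2 overlap.

SLOT2 & SLOT4, SLOT3 & SLOT4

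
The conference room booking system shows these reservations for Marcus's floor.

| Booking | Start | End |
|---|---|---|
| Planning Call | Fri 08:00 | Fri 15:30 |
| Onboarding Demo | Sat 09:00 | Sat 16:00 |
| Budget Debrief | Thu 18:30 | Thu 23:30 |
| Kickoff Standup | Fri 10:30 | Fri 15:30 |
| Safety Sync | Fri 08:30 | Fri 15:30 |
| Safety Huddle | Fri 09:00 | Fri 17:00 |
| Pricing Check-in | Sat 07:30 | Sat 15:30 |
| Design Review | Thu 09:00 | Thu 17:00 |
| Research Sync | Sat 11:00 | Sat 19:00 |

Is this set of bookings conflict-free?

Sorted by start: Design Review, Budget Debrief, Planning Call, Safety Sync, Safety Huddle, Kickoff Standup, Pricing Check-in, Onboarding Demo, Research Sync.
Budget Debrief starts after Design Review ends, so Design Review has no further overlaps.
Planning Call starts after Budget Debrief ends, so Budget Debrief has no further overlaps.
Safety Sync starts before Planning Call ends → Planning Call and Safety Sync overlap.
That's a conflict, so the schedule is not conflict-free.

No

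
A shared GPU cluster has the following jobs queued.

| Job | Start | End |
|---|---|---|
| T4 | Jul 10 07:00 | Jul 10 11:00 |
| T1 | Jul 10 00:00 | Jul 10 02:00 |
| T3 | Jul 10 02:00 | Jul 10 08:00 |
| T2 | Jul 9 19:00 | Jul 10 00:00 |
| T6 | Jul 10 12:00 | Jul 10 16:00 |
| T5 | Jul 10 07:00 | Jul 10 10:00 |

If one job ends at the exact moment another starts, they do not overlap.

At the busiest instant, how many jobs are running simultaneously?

3

Walk through starts and ends in time order (an end at T is processed before a start at T):
Jul 9 19:00 start T2 → 1
Jul 10 00:00 end T2 → 0
Jul 10 00:00 start T1 → 1
Jul 10 02:00 end T1 → 0
Jul 10 02:00 start T3 → 1
Jul 10 07:00 start T4 → 2
Jul 10 07:00 start T5 → 3
Jul 10 08:00 end T3 → 2
Jul 10 10:00 end T5 → 1
Jul 10 11:00 end T4 → 0
Jul 10 12:00 start T6 → 1
Jul 10 16:00 end T6 → 0
Peak is 3, at Jul 10 07:00 (T3, T4, T5).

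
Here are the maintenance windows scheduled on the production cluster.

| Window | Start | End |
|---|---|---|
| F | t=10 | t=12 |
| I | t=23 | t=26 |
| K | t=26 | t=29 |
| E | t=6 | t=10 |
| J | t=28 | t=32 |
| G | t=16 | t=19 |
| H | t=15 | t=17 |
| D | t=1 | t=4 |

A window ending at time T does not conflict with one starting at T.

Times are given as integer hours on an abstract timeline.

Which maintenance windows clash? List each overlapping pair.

G & H, J & K

Sorted by start: D, E, F, H, G, I, K, J.
E starts after D ends — done with D.
F starts exactly when E ends (back-to-back, no overlap) — done with E.
H starts after F ends — done with F.
G starts before H ends → H and G overlap.
I starts after H ends — done with H.
I starts after G ends — done with G.
K starts exactly when I ends (back-to-back, no overlap) — done with I.
J starts before K ends → K and J overlap.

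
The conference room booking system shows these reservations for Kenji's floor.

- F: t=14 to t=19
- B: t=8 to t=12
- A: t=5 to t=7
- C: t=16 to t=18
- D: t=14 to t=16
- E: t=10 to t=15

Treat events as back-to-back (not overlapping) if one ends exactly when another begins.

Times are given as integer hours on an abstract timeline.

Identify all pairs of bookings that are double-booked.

B & E, C & F, D & E, D & F, E & F

Two intervals overlap when each starts before the other ends.
Sorted by start: A, B, E, D, F, C.
B starts after A ends, so A has no further overlaps.
E starts before B ends → B and E overlap.
D starts after B ends, so B has no further overlaps.
D starts before E ends → E and D overlap.
F starts before E ends → E and F overlap.
C starts after E ends.
F starts before D ends → D and F overlap.
C starts exactly when D ends (back-to-back, no overlap).
C starts before F ends → F and C overlap.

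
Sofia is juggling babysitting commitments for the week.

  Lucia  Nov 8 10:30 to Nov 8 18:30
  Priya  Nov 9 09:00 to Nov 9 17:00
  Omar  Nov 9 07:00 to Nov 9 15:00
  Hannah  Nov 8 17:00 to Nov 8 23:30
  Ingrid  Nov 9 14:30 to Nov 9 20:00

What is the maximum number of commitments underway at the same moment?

3

Sort all start/end points and keep a running count:
Nov 8 10:30 start Lucia → 1
Nov 8 17:00 start Hannah → 2
Nov 8 18:30 end Lucia → 1
Nov 8 23:30 end Hannah → 0
Nov 9 07:00 start Omar → 1
Nov 9 09:00 start Priya → 2
Nov 9 14:30 start Ingrid → 3
Nov 9 15:00 end Omar → 2
Nov 9 17:00 end Priya → 1
Nov 9 20:00 end Ingrid → 0
Peak is 3, at Nov 9 14:30 (Ingrid, Omar, Priya).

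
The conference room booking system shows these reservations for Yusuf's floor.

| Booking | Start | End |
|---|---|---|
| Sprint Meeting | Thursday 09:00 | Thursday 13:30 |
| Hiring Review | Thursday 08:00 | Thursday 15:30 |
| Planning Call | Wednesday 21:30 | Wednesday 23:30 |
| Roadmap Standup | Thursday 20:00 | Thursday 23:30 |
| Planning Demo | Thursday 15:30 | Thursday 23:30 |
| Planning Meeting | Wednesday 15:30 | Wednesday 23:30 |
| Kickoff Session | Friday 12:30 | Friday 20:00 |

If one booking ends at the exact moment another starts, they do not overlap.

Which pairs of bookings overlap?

Sorted by start: Planning Meeting, Planning Call, Hiring Review, Sprint Meeting, Planning Demo, Roadmap Standup, Kickoff Session.
Planning Call starts before Planning Meeting ends → Planning Meeting and Planning Call overlap.
Hiring Review starts after Planning Meeting ends, so Planning Meeting has no further overlaps.
Hiring Review starts after Planning Call ends, so Planning Call has no further overlaps.
Sprint Meeting starts before Hiring Review ends → Hiring Review and Sprint Meeting overlap.
Planning Demo starts exactly when Hiring Review ends (back-to-back, no overlap), so Hiring Review has no further overlaps.
Planning Demo starts after Sprint Meeting ends, so Sprint Meeting has no further overlaps.
Roadmap Standup starts before Planning Demo ends → Planning Demo and Roadmap Standup overlap.
Kickoff Session starts after Planning Demo ends.
Kickoff Session starts after Roadmap Standup ends.

Hiring Review & Sprint Meeting, Planning Call & Planning Meeting, Planning Demo & Roadmap Standup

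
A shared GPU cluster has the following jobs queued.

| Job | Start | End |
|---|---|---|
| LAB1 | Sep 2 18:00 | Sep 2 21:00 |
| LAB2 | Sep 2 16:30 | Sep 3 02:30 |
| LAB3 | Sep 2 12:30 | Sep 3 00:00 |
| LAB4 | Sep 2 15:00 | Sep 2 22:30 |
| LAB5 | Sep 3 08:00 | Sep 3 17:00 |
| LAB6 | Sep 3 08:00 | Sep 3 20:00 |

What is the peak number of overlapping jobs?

4

Sort all start/end points and keep a running count:
Sep 2 12:30 start LAB3 → 1
Sep 2 15:00 start LAB4 → 2
Sep 2 16:30 start LAB2 → 3
Sep 2 18:00 start LAB1 → 4
Sep 2 21:00 end LAB1 → 3
Sep 2 22:30 end LAB4 → 2
Sep 3 00:00 end LAB3 → 1
Sep 3 02:30 end LAB2 → 0
Sep 3 08:00 start LAB5 → 1
Sep 3 08:00 start LAB6 → 2
Sep 3 17:00 end LAB5 → 1
Sep 3 20:00 end LAB6 → 0
Peak is 4, at Sep 2 18:00 (LAB1, LAB2, LAB3, LAB4).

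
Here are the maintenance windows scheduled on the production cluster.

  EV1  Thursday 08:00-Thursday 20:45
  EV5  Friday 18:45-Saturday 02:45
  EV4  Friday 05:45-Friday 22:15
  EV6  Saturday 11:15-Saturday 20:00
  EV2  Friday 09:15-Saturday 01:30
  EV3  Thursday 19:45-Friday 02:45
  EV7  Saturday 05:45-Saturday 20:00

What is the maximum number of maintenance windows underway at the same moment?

Sort all start/end points and keep a running count:
Thursday 08:00 start EV1 → 1
Thursday 19:45 start EV3 → 2
Thursday 20:45 end EV1 → 1
Friday 02:45 end EV3 → 0
Friday 05:45 start EV4 → 1
Friday 09:15 start EV2 → 2
Friday 18:45 start EV5 → 3
Friday 22:15 end EV4 → 2
Saturday 01:30 end EV2 → 1
Saturday 02:45 end EV5 → 0
Saturday 05:45 start EV7 → 1
Saturday 11:15 start EV6 → 2
Saturday 20:00 end EV6 → 1
Saturday 20:00 end EV7 → 0
Peak is 3, at Friday 18:45 (EV2, EV4, EV5).

3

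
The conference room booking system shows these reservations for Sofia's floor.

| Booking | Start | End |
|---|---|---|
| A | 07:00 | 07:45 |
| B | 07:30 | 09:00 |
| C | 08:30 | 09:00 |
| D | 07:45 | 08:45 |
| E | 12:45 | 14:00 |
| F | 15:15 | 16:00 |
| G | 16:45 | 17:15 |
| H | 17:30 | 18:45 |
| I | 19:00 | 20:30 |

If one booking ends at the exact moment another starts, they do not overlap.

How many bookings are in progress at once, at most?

Sweep the timeline, counting +1 at each start and −1 at each end (ends before starts at a tie):
07:00 start A → 1
07:30 start B → 2
07:45 end A → 1
07:45 start D → 2
08:30 start C → 3
08:45 end D → 2
09:00 end B → 1
09:00 end C → 0
12:45 start E → 1
14:00 end E → 0
15:15 start F → 1
16:00 end F → 0
16:45 start G → 1
17:15 end G → 0
17:30 start H → 1
18:45 end H → 0
19:00 start I → 1
20:30 end I → 0
Peak is 3, at 08:30 (B, C, D).

3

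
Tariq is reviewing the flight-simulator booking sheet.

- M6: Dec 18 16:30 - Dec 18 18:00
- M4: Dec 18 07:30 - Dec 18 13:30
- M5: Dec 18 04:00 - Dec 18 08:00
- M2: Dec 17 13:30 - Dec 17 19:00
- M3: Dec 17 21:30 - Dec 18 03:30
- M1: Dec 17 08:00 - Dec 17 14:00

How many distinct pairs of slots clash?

Two intervals overlap when each starts before the other ends.
Sorted by start: M1, M2, M3, M5, M4, M6.
M2 starts before M1 ends → M1 and M2 overlap.
M3 starts after M1 ends; M1 is clear from here.
M3 starts after M2 ends; M2 is clear from here.
M5 starts after M3 ends; M3 is clear from here.
M4 starts before M5 ends → M5 and M4 overlap.
M6 starts after M5 ends.
M6 starts after M4 ends.
Overlapping pairs: M1 & M2, M4 & M5 — 2 in total.

2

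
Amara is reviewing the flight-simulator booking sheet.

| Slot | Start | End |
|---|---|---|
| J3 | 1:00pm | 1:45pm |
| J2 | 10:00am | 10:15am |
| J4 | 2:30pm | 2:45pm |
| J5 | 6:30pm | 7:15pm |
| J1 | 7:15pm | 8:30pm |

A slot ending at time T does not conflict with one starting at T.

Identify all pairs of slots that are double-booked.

Sorted by start: J2, J3, J4, J5, J1.
J3 starts after J2 ends — done with J2.
J4 starts after J3 ends — done with J3.
J5 starts after J4 ends — done with J4.
J1 starts exactly when J5 ends (back-to-back, no overlap).

no overlapping pairs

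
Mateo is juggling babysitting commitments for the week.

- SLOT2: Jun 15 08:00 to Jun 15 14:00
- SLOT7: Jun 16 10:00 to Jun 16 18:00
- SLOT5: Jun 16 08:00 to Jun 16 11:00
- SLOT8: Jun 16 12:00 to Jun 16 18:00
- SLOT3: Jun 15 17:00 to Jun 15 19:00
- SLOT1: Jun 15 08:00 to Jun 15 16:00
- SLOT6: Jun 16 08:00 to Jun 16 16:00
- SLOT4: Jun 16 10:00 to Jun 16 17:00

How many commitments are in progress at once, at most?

4

Sweep the timeline, counting +1 at each start and −1 at each end (ends before starts at a tie):
Jun 15 08:00 start SLOT1 → 1
Jun 15 08:00 start SLOT2 → 2
Jun 15 14:00 end SLOT2 → 1
Jun 15 16:00 end SLOT1 → 0
Jun 15 17:00 start SLOT3 → 1
Jun 15 19:00 end SLOT3 → 0
Jun 16 08:00 start SLOT5 → 1
Jun 16 08:00 start SLOT6 → 2
Jun 16 10:00 start SLOT4 → 3
Jun 16 10:00 start SLOT7 → 4
Jun 16 11:00 end SLOT5 → 3
Jun 16 12:00 start SLOT8 → 4
Jun 16 16:00 end SLOT6 → 3
Jun 16 17:00 end SLOT4 → 2
Jun 16 18:00 end SLOT7 → 1
Jun 16 18:00 end SLOT8 → 0
Peak is 4, at Jun 16 10:00 (SLOT4, SLOT5, SLOT6, SLOT7).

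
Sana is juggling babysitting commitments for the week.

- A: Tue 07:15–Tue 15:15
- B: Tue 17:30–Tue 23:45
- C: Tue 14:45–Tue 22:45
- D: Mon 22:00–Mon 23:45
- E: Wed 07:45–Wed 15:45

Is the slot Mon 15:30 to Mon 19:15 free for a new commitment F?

D: starts Mon 22:00 at or after F ends Mon 19:15 → clear.
A: starts Tue 07:15 at or after F ends Mon 19:15 → clear.
C: starts Tue 14:45 at or after F ends Mon 19:15 → clear.
B: starts Tue 17:30 at or after F ends Mon 19:15 → clear.
E: starts Wed 07:45 at or after F ends Mon 19:15 → clear.

Yes — the slot is free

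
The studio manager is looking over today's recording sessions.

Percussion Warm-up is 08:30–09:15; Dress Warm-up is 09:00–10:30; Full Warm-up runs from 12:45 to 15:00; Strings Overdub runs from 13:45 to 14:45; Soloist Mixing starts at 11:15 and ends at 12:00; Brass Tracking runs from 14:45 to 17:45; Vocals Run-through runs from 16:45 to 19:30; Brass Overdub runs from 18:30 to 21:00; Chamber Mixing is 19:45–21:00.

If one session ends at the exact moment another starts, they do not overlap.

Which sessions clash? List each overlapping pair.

Brass Overdub & Chamber Mixing, Brass Overdub & Vocals Run-through, Brass Tracking & Full Warm-up, Brass Tracking & Vocals Run-through, Dress Warm-up & Percussion Warm-up, Full Warm-up & Strings Overdub

Sorted by start: Percussion Warm-up, Dress Warm-up, Soloist Mixing, Full Warm-up, Strings Overdub, Brass Tracking, Vocals Run-through, Brass Overdub, Chamber Mixing.
Dress Warm-up starts before Percussion Warm-up ends → Percussion Warm-up and Dress Warm-up overlap.
Soloist Mixing starts after Percussion Warm-up ends, so nothing later overlaps Percussion Warm-up either.
Soloist Mixing starts after Dress Warm-up ends, so nothing later overlaps Dress Warm-up either.
Full Warm-up starts after Soloist Mixing ends, so nothing later overlaps Soloist Mixing either.
Strings Overdub starts before Full Warm-up ends → Full Warm-up and Strings Overdub overlap.
Brass Tracking starts before Full Warm-up ends → Full Warm-up and Brass Tracking overlap.
Vocals Run-through starts after Full Warm-up ends, so nothing later overlaps Full Warm-up either.
Brass Tracking starts exactly when Strings Overdub ends (back-to-back, no overlap), so nothing later overlaps Strings Overdub either.
Vocals Run-through starts before Brass Tracking ends → Brass Tracking and Vocals Run-through overlap.
Brass Overdub starts after Brass Tracking ends, so nothing later overlaps Brass Tracking either.
Brass Overdub starts before Vocals Run-through ends → Vocals Run-through and Brass Overdub overlap.
Chamber Mixing starts after Vocals Run-through ends.
Chamber Mixing starts before Brass Overdub ends → Brass Overdub and Chamber Mixing overlap.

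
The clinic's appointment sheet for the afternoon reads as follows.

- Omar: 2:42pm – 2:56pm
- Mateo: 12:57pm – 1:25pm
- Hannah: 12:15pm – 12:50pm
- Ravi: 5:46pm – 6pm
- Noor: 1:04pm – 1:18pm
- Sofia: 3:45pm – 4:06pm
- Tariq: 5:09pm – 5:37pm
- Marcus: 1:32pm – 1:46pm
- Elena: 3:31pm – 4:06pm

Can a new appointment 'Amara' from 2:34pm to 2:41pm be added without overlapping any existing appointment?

Yes — the slot is free

Hannah: ends 12:50pm at or before Amara starts 2:34pm → clear.
Mateo: ends 1:25pm at or before Amara starts 2:34pm → clear.
Noor: ends 1:18pm at or before Amara starts 2:34pm → clear.
Marcus: ends 1:46pm at or before Amara starts 2:34pm → clear.
Omar: starts 2:42pm at or after Amara ends 2:41pm → clear.
Elena: starts 3:31pm at or after Amara ends 2:41pm → clear.
Sofia: starts 3:45pm at or after Amara ends 2:41pm → clear.
Tariq: starts 5:09pm at or after Amara ends 2:41pm → clear.
Ravi: starts 5:46pm at or after Amara ends 2:41pm → clear.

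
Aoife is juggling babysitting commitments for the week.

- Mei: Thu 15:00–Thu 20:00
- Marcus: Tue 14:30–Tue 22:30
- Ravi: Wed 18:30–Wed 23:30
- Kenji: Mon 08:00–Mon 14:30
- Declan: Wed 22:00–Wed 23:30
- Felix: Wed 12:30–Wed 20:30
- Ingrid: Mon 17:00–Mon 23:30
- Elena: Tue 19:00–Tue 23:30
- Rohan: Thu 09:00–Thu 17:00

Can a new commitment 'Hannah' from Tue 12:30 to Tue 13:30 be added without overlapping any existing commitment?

Kenji: ends Mon 14:30 at or before Hannah starts Tue 12:30 → clear.
Ingrid: ends Mon 23:30 at or before Hannah starts Tue 12:30 → clear.
Marcus: starts Tue 14:30 at or after Hannah ends Tue 13:30 → clear.
Elena: starts Tue 19:00 at or after Hannah ends Tue 13:30 → clear.
Felix: starts Wed 12:30 at or after Hannah ends Tue 13:30 → clear.
Ravi: starts Wed 18:30 at or after Hannah ends Tue 13:30 → clear.
Declan: starts Wed 22:00 at or after Hannah ends Tue 13:30 → clear.
Rohan: starts Thu 09:00 at or after Hannah ends Tue 13:30 → clear.
Mei: starts Thu 15:00 at or after Hannah ends Tue 13:30 → clear.

Yes — the slot is free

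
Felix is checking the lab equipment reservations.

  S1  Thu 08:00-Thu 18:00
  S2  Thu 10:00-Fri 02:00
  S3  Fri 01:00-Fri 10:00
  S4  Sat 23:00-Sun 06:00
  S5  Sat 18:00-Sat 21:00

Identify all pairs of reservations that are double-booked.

Two intervals overlap when each starts before the other ends.
Sorted by start: S1, S2, S3, S5, S4.
S2 starts before S1 ends → S1 and S2 overlap.
S3 starts after S1 ends — done with S1.
S3 starts before S2 ends → S2 and S3 overlap.
S5 starts after S2 ends — done with S2.
S5 starts after S3 ends — done with S3.
S4 starts after S5 ends.

S1 & S2, S2 & S3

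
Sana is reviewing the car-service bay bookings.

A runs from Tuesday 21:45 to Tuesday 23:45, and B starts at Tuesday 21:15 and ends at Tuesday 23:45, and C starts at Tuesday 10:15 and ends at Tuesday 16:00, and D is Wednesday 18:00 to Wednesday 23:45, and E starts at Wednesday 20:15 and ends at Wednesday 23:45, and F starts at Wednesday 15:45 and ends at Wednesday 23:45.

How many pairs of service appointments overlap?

4

Sorted by start: C, B, A, F, D, E.
B starts after C ends; C is clear from here.
A starts before B ends → B and A overlap.
F starts after B ends; B is clear from here.
F starts after A ends; A is clear from here.
D starts before F ends → F and D overlap.
E starts before F ends → F and E overlap.
E starts before D ends → D and E overlap.
Overlapping pairs: A & B, D & E, D & F, E & F — 4 in total.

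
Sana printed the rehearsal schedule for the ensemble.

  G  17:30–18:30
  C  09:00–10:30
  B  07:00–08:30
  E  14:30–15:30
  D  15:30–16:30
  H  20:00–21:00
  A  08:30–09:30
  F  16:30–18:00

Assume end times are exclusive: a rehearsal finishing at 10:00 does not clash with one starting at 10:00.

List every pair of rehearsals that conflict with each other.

A & C, F & G

Check each pair: they overlap iff neither finishes before the other starts.
Sorted by start: B, A, C, E, D, F, G, H.
A starts exactly when B ends (back-to-back, no overlap); B is clear from here.
C starts before A ends → A and C overlap.
E starts after A ends; A is clear from here.
E starts after C ends; C is clear from here.
D starts exactly when E ends (back-to-back, no overlap); E is clear from here.
F starts exactly when D ends (back-to-back, no overlap); D is clear from here.
G starts before F ends → F and G overlap.
H starts after F ends.
H starts after G ends.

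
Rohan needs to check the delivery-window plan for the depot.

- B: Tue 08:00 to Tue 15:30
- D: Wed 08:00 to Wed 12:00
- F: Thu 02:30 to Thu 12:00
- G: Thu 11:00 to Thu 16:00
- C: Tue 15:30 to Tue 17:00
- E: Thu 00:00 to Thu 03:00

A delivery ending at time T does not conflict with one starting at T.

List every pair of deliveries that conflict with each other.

Check each pair: they overlap iff neither finishes before the other starts.
Sorted by start: B, C, D, E, F, G.
C starts exactly when B ends (back-to-back, no overlap), so B has no further overlaps.
D starts after C ends, so C has no further overlaps.
E starts after D ends, so D has no further overlaps.
F starts before E ends → E and F overlap.
G starts after E ends.
G starts before F ends → F and G overlap.

E & F, F & G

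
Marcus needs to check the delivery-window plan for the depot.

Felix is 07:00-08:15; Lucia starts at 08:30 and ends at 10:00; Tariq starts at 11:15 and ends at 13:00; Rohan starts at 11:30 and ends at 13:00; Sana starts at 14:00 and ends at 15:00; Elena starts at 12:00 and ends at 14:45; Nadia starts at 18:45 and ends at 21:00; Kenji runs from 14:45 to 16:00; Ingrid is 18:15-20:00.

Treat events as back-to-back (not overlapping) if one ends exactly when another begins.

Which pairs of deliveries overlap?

Elena & Rohan, Elena & Sana, Elena & Tariq, Ingrid & Nadia, Kenji & Sana, Rohan & Tariq

Sorted by start: Felix, Lucia, Tariq, Rohan, Elena, Sana, Kenji, Ingrid, Nadia.
Lucia starts after Felix ends; Felix is clear from here.
Tariq starts after Lucia ends; Lucia is clear from here.
Rohan starts before Tariq ends → Tariq and Rohan overlap.
Elena starts before Tariq ends → Tariq and Elena overlap.
Sana starts after Tariq ends; Tariq is clear from here.
Elena starts before Rohan ends → Rohan and Elena overlap.
Sana starts after Rohan ends; Rohan is clear from here.
Sana starts before Elena ends → Elena and Sana overlap.
Kenji starts exactly when Elena ends (back-to-back, no overlap); Elena is clear from here.
Kenji starts before Sana ends → Sana and Kenji overlap.
Ingrid starts after Sana ends; Sana is clear from here.
Ingrid starts after Kenji ends; Kenji is clear from here.
Nadia starts before Ingrid ends → Ingrid and Nadia overlap.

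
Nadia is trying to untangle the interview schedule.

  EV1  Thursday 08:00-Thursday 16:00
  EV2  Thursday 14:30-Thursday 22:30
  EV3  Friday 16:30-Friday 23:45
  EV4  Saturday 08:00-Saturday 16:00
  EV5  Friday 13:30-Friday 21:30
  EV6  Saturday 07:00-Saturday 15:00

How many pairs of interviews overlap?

Sorted by start: EV1, EV2, EV5, EV3, EV6, EV4.
EV2 starts before EV1 ends → EV1 and EV2 overlap.
EV5 starts after EV1 ends; EV1 is clear from here.
EV5 starts after EV2 ends; EV2 is clear from here.
EV3 starts before EV5 ends → EV5 and EV3 overlap.
EV6 starts after EV5 ends; EV5 is clear from here.
EV6 starts after EV3 ends; EV3 is clear from here.
EV4 starts before EV6 ends → EV6 and EV4 overlap.
Overlapping pairs: EV1 & EV2, EV3 & EV5, EV4 & EV6 — 3 in total.

3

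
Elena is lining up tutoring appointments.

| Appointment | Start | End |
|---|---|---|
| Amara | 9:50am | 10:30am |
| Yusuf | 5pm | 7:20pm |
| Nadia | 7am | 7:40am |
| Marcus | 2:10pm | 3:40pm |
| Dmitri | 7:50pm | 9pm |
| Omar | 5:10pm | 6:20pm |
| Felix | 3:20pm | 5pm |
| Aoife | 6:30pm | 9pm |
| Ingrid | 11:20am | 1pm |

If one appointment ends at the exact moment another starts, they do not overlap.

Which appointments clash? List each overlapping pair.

Aoife & Dmitri, Aoife & Yusuf, Felix & Marcus, Omar & Yusuf

Sorted by start: Nadia, Amara, Ingrid, Marcus, Felix, Yusuf, Omar, Aoife, Dmitri.
Amara starts after Nadia ends, so Nadia has no further overlaps.
Ingrid starts after Amara ends, so Amara has no further overlaps.
Marcus starts after Ingrid ends, so Ingrid has no further overlaps.
Felix starts before Marcus ends → Marcus and Felix overlap.
Yusuf starts after Marcus ends, so Marcus has no further overlaps.
Yusuf starts exactly when Felix ends (back-to-back, no overlap), so Felix has no further overlaps.
Omar starts before Yusuf ends → Yusuf and Omar overlap.
Aoife starts before Yusuf ends → Yusuf and Aoife overlap.
Dmitri starts after Yusuf ends.
Aoife starts after Omar ends, so Omar has no further overlaps.
Dmitri starts before Aoife ends → Aoife and Dmitri overlap.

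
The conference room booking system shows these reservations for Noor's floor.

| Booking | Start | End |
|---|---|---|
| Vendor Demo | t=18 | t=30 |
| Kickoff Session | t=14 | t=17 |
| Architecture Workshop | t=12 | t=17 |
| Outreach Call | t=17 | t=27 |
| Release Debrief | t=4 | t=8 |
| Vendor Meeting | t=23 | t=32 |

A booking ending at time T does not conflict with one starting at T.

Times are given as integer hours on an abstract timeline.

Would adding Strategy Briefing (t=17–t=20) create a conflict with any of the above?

Yes — it overlaps Outreach Call, Vendor Demo

Release Debrief: ends t=8 at or before Strategy Briefing starts t=17 → clear.
Architecture Workshop: ends t=17 at or before Strategy Briefing starts t=17 → clear.
Kickoff Session: ends t=17 at or before Strategy Briefing starts t=17 → clear.
Outreach Call: starts t=17 before Strategy Briefing ends t=20, and ends t=27 after Strategy Briefing starts t=17 → overlap.
Vendor Demo: starts t=18 before Strategy Briefing ends t=20, and ends t=30 after Strategy Briefing starts t=17 → overlap.
Vendor Meeting: starts t=23 at or after Strategy Briefing ends t=20 → clear.
Strategy Briefing overlaps Outreach Call, Vendor Demo.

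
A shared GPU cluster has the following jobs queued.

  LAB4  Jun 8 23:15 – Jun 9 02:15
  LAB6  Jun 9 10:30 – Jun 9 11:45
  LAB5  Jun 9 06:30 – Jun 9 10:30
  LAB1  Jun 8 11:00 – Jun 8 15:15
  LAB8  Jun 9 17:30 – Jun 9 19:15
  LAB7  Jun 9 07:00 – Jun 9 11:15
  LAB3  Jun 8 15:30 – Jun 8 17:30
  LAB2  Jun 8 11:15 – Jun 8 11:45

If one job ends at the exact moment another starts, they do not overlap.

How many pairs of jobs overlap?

Check each pair: they overlap iff neither finishes before the other starts.
Sorted by start: LAB1, LAB2, LAB3, LAB4, LAB5, LAB7, LAB6, LAB8.
LAB2 starts before LAB1 ends → LAB1 and LAB2 overlap.
LAB3 starts after LAB1 ends — done with LAB1.
LAB3 starts after LAB2 ends — done with LAB2.
LAB4 starts after LAB3 ends — done with LAB3.
LAB5 starts after LAB4 ends — done with LAB4.
LAB7 starts before LAB5 ends → LAB5 and LAB7 overlap.
LAB6 starts exactly when LAB5 ends (back-to-back, no overlap) — done with LAB5.
LAB6 starts before LAB7 ends → LAB7 and LAB6 overlap.
LAB8 starts after LAB7 ends.
LAB8 starts after LAB6 ends.
Overlapping pairs: LAB1 & LAB2, LAB5 & LAB7, LAB6 & LAB7 — 3 in total.

3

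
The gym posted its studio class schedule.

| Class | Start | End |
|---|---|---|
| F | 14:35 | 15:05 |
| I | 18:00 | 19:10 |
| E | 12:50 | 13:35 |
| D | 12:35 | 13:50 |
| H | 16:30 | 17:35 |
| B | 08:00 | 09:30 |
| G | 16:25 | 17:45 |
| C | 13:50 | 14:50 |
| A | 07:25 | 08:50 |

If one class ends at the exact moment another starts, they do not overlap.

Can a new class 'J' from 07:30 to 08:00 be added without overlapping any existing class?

A: starts 07:25 before J ends 08:00, and ends 08:50 after J starts 07:30 → overlap.
B: starts 08:00 at or after J ends 08:00 → clear.
D: starts 12:35 at or after J ends 08:00 → clear.
E: starts 12:50 at or after J ends 08:00 → clear.
C: starts 13:50 at or after J ends 08:00 → clear.
F: starts 14:35 at or after J ends 08:00 → clear.
G: starts 16:25 at or after J ends 08:00 → clear.
H: starts 16:30 at or after J ends 08:00 → clear.
I: starts 18:00 at or after J ends 08:00 → clear.
J overlaps A.

No — it overlaps A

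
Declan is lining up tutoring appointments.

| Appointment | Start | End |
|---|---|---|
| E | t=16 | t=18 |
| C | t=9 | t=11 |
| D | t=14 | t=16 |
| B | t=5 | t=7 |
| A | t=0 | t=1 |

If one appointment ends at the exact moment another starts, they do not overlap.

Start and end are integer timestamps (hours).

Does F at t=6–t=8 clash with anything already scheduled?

A: ends t=1 at or before F starts t=6 → clear.
B: starts t=5 before F ends t=8, and ends t=7 after F starts t=6 → overlap.
C: starts t=9 at or after F ends t=8 → clear.
D: starts t=14 at or after F ends t=8 → clear.
E: starts t=16 at or after F ends t=8 → clear.
F overlaps B.

Yes — it overlaps B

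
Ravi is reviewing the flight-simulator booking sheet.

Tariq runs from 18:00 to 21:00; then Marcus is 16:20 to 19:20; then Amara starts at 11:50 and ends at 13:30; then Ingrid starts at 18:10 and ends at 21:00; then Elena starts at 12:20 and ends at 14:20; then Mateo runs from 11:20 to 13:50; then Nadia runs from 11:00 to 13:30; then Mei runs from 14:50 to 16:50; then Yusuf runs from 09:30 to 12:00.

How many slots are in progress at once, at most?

4

Walk through starts and ends in time order (an end at T is processed before a start at T):
09:30 start Yusuf → 1
11:00 start Nadia → 2
11:20 start Mateo → 3
11:50 start Amara → 4
12:00 end Yusuf → 3
12:20 start Elena → 4
13:30 end Amara → 3
13:30 end Nadia → 2
13:50 end Mateo → 1
14:20 end Elena → 0
14:50 start Mei → 1
16:20 start Marcus → 2
16:50 end Mei → 1
18:00 start Tariq → 2
18:10 start Ingrid → 3
19:20 end Marcus → 2
21:00 end Ingrid → 1
21:00 end Tariq → 0
Peak is 4, at 11:50 (Amara, Mateo, Nadia, Yusuf).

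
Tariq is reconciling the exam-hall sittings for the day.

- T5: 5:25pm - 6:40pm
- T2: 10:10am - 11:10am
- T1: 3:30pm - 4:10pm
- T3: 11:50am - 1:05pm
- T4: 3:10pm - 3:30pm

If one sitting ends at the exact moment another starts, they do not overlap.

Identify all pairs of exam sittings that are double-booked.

Sorted by start: T2, T3, T4, T1, T5.
T3 starts after T2 ends, so T2 has no further overlaps.
T4 starts after T3 ends, so T3 has no further overlaps.
T1 starts exactly when T4 ends (back-to-back, no overlap), so T4 has no further overlaps.
T5 starts after T1 ends.

none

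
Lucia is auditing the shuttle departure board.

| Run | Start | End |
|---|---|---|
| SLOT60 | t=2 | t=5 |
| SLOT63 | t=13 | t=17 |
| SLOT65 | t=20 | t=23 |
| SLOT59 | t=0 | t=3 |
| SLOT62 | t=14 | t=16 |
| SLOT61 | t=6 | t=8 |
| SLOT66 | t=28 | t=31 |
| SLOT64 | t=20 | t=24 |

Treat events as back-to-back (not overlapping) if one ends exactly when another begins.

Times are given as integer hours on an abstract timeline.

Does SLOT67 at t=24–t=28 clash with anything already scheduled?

No — it doesn't clash with anything

SLOT59: ends t=3 at or before SLOT67 starts t=24 → clear.
SLOT60: ends t=5 at or before SLOT67 starts t=24 → clear.
SLOT61: ends t=8 at or before SLOT67 starts t=24 → clear.
SLOT63: ends t=17 at or before SLOT67 starts t=24 → clear.
SLOT62: ends t=16 at or before SLOT67 starts t=24 → clear.
SLOT64: ends t=24 at or before SLOT67 starts t=24 → clear.
SLOT65: ends t=23 at or before SLOT67 starts t=24 → clear.
SLOT66: starts t=28 at or after SLOT67 ends t=28 → clear.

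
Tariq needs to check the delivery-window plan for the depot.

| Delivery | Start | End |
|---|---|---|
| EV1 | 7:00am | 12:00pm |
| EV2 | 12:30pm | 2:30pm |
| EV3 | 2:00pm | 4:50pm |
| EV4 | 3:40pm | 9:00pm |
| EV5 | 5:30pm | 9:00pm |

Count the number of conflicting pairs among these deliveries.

Sorted by start: EV1, EV2, EV3, EV4, EV5.
EV2 starts after EV1 ends — done with EV1.
EV3 starts before EV2 ends → EV2 and EV3 overlap.
EV4 starts after EV2 ends — done with EV2.
EV4 starts before EV3 ends → EV3 and EV4 overlap.
EV5 starts after EV3 ends.
EV5 starts before EV4 ends → EV4 and EV5 overlap.
Overlapping pairs: EV2 & EV3, EV3 & EV4, EV4 & EV5 — 3 in total.

3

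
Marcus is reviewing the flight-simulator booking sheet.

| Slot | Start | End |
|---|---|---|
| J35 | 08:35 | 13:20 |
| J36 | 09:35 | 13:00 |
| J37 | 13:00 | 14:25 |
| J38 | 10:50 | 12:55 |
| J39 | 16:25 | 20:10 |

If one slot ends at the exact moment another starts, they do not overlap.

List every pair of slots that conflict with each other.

J35 & J36, J35 & J37, J35 & J38, J36 & J38

Check each pair: they overlap iff neither finishes before the other starts.
Sorted by start: J35, J36, J38, J37, J39.
J36 starts before J35 ends → J35 and J36 overlap.
J38 starts before J35 ends → J35 and J38 overlap.
J37 starts before J35 ends → J35 and J37 overlap.
J39 starts after J35 ends.
J38 starts before J36 ends → J36 and J38 overlap.
J37 starts exactly when J36 ends (back-to-back, no overlap) — done with J36.
J37 starts after J38 ends — done with J38.
J39 starts after J37 ends.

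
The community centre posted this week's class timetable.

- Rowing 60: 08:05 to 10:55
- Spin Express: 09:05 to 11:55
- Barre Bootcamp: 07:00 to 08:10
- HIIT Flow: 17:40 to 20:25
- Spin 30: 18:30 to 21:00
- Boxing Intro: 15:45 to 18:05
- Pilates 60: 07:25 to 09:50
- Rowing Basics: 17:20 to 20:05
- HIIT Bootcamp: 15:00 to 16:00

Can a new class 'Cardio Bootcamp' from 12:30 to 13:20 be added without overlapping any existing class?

Yes — the slot is free

Barre Bootcamp: ends 08:10 at or before Cardio Bootcamp starts 12:30 → clear.
Pilates 60: ends 09:50 at or before Cardio Bootcamp starts 12:30 → clear.
Rowing 60: ends 10:55 at or before Cardio Bootcamp starts 12:30 → clear.
Spin Express: ends 11:55 at or before Cardio Bootcamp starts 12:30 → clear.
HIIT Bootcamp: starts 15:00 at or after Cardio Bootcamp ends 13:20 → clear.
Boxing Intro: starts 15:45 at or after Cardio Bootcamp ends 13:20 → clear.
Rowing Basics: starts 17:20 at or after Cardio Bootcamp ends 13:20 → clear.
HIIT Flow: starts 17:40 at or after Cardio Bootcamp ends 13:20 → clear.
Spin 30: starts 18:30 at or after Cardio Bootcamp ends 13:20 → clear.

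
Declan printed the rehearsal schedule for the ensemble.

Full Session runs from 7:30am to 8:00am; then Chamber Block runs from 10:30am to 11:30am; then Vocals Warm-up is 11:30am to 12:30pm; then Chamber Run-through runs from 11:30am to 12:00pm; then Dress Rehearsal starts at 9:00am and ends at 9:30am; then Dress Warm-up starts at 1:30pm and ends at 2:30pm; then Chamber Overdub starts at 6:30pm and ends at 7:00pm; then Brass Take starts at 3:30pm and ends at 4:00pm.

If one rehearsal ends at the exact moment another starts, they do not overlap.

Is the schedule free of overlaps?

No

Sorted by start: Full Session, Dress Rehearsal, Chamber Block, Vocals Warm-up, Chamber Run-through, Dress Warm-up, Brass Take, Chamber Overdub.
Dress Rehearsal starts after Full Session ends — done with Full Session.
Chamber Block starts after Dress Rehearsal ends — done with Dress Rehearsal.
Vocals Warm-up starts exactly when Chamber Block ends (back-to-back, no overlap) — done with Chamber Block.
Chamber Run-through starts before Vocals Warm-up ends → Vocals Warm-up and Chamber Run-through overlap.
That's a conflict, so the schedule is not conflict-free.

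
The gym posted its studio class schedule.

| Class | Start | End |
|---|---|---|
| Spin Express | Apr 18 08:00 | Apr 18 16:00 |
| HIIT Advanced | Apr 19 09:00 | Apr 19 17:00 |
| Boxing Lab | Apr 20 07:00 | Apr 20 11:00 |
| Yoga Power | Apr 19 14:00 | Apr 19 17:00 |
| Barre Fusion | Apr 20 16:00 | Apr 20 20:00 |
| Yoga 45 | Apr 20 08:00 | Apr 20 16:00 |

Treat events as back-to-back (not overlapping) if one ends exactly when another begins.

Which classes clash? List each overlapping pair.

Boxing Lab & Yoga 45, HIIT Advanced & Yoga Power

Sorted by start: Spin Express, HIIT Advanced, Yoga Power, Boxing Lab, Yoga 45, Barre Fusion.
HIIT Advanced starts after Spin Express ends; Spin Express is clear from here.
Yoga Power starts before HIIT Advanced ends → HIIT Advanced and Yoga Power overlap.
Boxing Lab starts after HIIT Advanced ends; HIIT Advanced is clear from here.
Boxing Lab starts after Yoga Power ends; Yoga Power is clear from here.
Yoga 45 starts before Boxing Lab ends → Boxing Lab and Yoga 45 overlap.
Barre Fusion starts after Boxing Lab ends.
Barre Fusion starts exactly when Yoga 45 ends (back-to-back, no overlap).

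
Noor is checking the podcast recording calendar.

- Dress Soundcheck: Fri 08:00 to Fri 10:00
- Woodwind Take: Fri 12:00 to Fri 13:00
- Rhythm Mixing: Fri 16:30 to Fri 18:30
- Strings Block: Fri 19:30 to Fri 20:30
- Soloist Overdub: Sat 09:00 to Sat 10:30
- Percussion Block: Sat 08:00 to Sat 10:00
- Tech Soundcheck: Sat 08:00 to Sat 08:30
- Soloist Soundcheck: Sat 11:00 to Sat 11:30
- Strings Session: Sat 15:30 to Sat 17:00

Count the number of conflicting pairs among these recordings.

Sorted by start: Dress Soundcheck, Woodwind Take, Rhythm Mixing, Strings Block, Percussion Block, Tech Soundcheck, Soloist Overdub, Soloist Soundcheck, Strings Session.
Woodwind Take starts after Dress Soundcheck ends — done with Dress Soundcheck.
Rhythm Mixing starts after Woodwind Take ends — done with Woodwind Take.
Strings Block starts after Rhythm Mixing ends — done with Rhythm Mixing.
Percussion Block starts after Strings Block ends — done with Strings Block.
Tech Soundcheck starts before Percussion Block ends → Percussion Block and Tech Soundcheck overlap.
Soloist Overdub starts before Percussion Block ends → Percussion Block and Soloist Overdub overlap.
Soloist Soundcheck starts after Percussion Block ends — done with Percussion Block.
Soloist Overdub starts after Tech Soundcheck ends — done with Tech Soundcheck.
Soloist Soundcheck starts after Soloist Overdub ends — done with Soloist Overdub.
Strings Session starts after Soloist Soundcheck ends.
Overlapping pairs: Percussion Block & Soloist Overdub, Percussion Block & Tech Soundcheck — 2 in total.

2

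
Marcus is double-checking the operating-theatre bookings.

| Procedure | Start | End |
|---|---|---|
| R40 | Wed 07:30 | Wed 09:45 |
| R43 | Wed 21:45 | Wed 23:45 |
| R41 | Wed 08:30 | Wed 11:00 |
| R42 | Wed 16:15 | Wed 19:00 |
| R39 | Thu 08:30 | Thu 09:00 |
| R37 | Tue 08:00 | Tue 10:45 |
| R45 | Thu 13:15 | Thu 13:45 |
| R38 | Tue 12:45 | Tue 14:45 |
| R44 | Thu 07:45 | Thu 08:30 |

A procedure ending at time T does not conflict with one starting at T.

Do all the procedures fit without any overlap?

Check each pair: they overlap iff neither finishes before the other starts.
Sorted by start: R37, R38, R40, R41, R42, R43, R44, R39, R45.
R38 starts after R37 ends, so R37 has no further overlaps.
R40 starts after R38 ends, so R38 has no further overlaps.
R41 starts before R40 ends → R40 and R41 overlap.
That's a conflict, so the schedule is not conflict-free.

No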